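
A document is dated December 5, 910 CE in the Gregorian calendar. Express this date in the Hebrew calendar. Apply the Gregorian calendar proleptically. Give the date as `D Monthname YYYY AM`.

25 Kislev 4671 AM

Julian Day Number of the source date = 2053769.
Converting JDN 2053769 to the Hebrew calendar gives 25 Kislev 4671 AM.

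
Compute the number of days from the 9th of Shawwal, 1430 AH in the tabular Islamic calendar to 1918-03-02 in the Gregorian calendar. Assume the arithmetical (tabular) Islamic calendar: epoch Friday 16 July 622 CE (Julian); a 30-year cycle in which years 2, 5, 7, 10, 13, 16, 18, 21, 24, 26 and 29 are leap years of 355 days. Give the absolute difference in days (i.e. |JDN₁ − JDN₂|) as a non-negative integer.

First date → JDN 2455104; second date → JDN 2421655.
The interval is |2455104 − 2421655| = 33449 days.

33449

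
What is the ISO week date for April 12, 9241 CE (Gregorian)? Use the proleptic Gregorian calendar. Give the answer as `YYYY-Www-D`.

9241-W15-5

The weekday is Friday (ISO weekday 5).
That Friday belongs to ISO week 15 of ISO year 9241.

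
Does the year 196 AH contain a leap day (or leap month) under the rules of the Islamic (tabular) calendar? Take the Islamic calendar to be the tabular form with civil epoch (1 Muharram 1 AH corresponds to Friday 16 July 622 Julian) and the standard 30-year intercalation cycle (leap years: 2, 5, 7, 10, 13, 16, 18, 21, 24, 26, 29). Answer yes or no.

yes

Year 196 AH is year 16 of its 30-year cycle; leap positions are 2, 5, 7, 10, 13, 16, 18, 21, 24, 26, 29, so it is a leap year (355 days).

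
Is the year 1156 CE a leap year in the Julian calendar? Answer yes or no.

1156 mod 4 = 0, so it is a leap year in the Julian calendar.

yes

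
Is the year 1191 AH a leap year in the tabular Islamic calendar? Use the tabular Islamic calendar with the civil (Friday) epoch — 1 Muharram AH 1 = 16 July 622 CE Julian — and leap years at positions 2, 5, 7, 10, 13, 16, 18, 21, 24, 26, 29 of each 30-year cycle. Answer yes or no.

Year 1191 AH is year 21 of its 30-year cycle; leap positions are 2, 5, 7, 10, 13, 16, 18, 21, 24, 26, 29, so it is a leap year (355 days).

yes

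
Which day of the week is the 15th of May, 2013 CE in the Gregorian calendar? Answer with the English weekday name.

Wednesday

JDN 2456428 mod 7 = 2, and JDN 0 was a Monday, so this is a Wednesday.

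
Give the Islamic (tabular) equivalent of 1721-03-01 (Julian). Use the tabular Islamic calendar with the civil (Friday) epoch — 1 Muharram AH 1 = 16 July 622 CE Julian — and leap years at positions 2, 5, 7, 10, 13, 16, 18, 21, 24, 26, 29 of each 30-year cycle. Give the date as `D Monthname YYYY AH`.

Julian Day Number of the source date = 2349713.
Converting JDN 2349713 to the tabular Islamic calendar gives 13 Jumada al-Awwal 1133 AH.

13 Jumada al-Awwal 1133 AH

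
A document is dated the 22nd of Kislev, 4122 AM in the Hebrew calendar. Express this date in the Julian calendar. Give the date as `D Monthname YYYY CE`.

7 December 361 CE

The source date corresponds to 8 December 361 in the proleptic Gregorian calendar (JDN 1853254).
That day falls on 7 December 361 CE in the Julian calendar.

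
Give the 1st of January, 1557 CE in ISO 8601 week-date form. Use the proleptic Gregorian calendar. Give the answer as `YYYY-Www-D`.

1557-W01-2

The weekday is Tuesday (ISO weekday 2).
That Tuesday belongs to ISO week 1 of ISO year 1557.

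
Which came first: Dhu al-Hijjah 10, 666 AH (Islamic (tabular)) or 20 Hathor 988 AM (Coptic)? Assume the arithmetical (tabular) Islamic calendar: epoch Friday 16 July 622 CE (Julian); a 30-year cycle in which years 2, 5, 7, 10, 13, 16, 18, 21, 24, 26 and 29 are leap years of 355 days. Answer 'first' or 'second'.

First date → JDN 2184428; second date → JDN 2185611.
JDN 2184428 < JDN 2185611, so the first date is earlier.

first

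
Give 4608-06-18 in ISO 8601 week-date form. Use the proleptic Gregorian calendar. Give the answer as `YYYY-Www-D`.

The weekday is Saturday (ISO weekday 6).
That Saturday belongs to ISO week 24 of ISO year 4608.

4608-W24-6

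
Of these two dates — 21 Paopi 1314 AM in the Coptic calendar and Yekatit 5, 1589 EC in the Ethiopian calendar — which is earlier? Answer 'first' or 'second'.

Converting both to JDN: 2304653 vs 2304392; the smaller is the second.

second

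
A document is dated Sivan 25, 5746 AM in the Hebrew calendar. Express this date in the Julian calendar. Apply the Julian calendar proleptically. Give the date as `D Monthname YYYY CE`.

19 June 1986 CE

Julian Day Number of the source date = 2446614.
Converting JDN 2446614 to the Julian calendar gives 19 June 1986 CE.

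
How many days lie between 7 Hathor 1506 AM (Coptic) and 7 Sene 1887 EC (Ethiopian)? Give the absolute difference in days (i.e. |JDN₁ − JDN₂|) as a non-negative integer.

38561

First date → JDN 2374797; second date → JDN 2413358.
The interval is |2374797 − 2413358| = 38561 days.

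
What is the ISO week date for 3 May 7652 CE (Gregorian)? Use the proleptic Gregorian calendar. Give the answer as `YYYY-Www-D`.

7652-W18-5

The weekday is Friday (ISO weekday 5).
That Friday belongs to ISO week 18 of ISO year 7652.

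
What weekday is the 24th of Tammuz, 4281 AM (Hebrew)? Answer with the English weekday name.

Equivalently 17 July 521 Gregorian, JDN 1911549.
Since JDN mod 7 = 3 (0 = Monday), the day is Thursday.

Thursday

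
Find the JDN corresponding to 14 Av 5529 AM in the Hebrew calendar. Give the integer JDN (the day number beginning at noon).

2367403

Equivalently 17 August 1769 (Gregorian).
JDN 2299161 is 15 October 1582 CE (Gregorian); the target day is +68242 days from there, so JDN = 2367403.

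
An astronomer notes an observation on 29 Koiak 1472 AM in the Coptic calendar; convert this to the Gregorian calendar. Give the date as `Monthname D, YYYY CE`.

Julian Day Number of the source date = 2362431.
Converting JDN 2362431 to the Gregorian calendar gives 6 January 1756 CE.

January 6, 1756 CE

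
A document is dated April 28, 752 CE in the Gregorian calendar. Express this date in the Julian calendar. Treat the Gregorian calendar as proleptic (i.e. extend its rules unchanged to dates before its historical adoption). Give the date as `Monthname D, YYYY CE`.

April 24, 752 CE

The Julian–Gregorian offset here is 4 days (Julian trailing).
28 April 752 Gregorian − 4 days → 24 April 752 Julian.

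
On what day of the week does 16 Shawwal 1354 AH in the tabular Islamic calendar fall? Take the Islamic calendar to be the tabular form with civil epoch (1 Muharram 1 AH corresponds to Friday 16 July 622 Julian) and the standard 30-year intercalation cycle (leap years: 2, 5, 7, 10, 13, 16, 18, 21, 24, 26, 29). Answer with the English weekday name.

Equivalently 11 January 1936 Gregorian, JDN 2428179.
2428179 ≡ 5 (mod 7); counting from Monday = 0 gives Saturday.

Saturday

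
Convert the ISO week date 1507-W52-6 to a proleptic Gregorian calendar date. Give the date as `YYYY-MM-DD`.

1507-12-28

ISO week 1 of 1507 is the week containing the first Thursday of 1507.
Week 52, day 6 (Saturday) lands on 1507-12-28.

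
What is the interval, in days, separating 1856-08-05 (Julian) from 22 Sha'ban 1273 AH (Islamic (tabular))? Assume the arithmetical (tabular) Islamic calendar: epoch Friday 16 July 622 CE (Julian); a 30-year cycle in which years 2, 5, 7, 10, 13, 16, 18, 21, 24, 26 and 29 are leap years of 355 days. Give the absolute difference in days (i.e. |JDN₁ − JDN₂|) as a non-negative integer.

243

First date → JDN 2399179; second date → JDN 2399422.
The interval is |2399179 − 2399422| = 243 days.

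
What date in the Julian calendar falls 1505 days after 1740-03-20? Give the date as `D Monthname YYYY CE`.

3 May 1744 CE

JDN of 1740-03-20 = 2356672.
2356672 + 1505 = 2358177.
JDN 2358177 in the Julian calendar is 3 May 1744 CE.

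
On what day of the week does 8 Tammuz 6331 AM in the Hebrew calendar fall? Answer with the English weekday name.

Tuesday

In the Gregorian calendar this is 2 July 2571 (JDN 2660281).
JDN 2660281 mod 7 = 1, and JDN 0 was a Monday, so this is a Tuesday.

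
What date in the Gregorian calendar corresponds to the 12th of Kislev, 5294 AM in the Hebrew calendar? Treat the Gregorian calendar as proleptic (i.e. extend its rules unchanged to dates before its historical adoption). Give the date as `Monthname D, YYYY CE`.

December 10, 1533 CE

Both dates share Julian Day Number 2281320; in the Gregorian calendar that is 10 December 1533 CE.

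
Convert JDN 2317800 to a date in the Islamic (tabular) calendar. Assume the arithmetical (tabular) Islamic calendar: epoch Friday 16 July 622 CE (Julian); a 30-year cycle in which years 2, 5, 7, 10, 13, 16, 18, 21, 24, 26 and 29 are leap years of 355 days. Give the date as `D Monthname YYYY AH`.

JDN 2317800 is 26 October 1633 in the Gregorian calendar.
In the tabular Islamic calendar that day is 22 Rabi' al-Thani 1043 AH.

22 Rabi' al-Thani 1043 AH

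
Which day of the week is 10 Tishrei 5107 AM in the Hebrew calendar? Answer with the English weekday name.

In the proleptic Gregorian calendar this is 5 October 1346 (JDN 2212954).
Since JDN mod 7 = 2 (0 = Monday), the day is Wednesday.

Wednesday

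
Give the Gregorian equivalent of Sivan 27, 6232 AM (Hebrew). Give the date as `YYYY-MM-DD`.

2472-07-03

Julian Day Number of the source date = 2624124.
Converting JDN 2624124 to the Gregorian calendar gives 3 July 2472 CE.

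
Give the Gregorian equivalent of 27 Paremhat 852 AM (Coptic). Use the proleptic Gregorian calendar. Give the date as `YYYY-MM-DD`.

Julian Day Number of the source date = 2136064.
Converting JDN 2136064 to the Gregorian calendar gives 30 March 1136 CE.

1136-03-30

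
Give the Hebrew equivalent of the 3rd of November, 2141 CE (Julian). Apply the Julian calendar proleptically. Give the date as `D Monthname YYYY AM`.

17 Cheshvan 5902 AM

The source date corresponds to 17 November 2141 in the Gregorian calendar (JDN 2503365).
That day falls on 17 Cheshvan 5902 AM in the Hebrew calendar.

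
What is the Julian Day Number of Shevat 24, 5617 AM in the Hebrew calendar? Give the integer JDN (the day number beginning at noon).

2399364

Equivalently 18 February 1857 (Gregorian).
JDN 2451545 is 1 January 2000 CE (Gregorian); the target day is −52181 days from there, so JDN = 2399364.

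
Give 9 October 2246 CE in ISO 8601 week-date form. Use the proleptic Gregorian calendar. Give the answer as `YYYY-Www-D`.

The weekday is Friday (ISO weekday 5).
That Friday belongs to ISO week 41 of ISO year 2246.

2246-W41-5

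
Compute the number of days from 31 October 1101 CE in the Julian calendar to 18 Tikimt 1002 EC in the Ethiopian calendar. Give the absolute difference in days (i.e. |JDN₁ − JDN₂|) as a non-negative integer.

33619

First date → JDN 2123502; second date → JDN 2089883.
The interval is |2123502 − 2089883| = 33619 days.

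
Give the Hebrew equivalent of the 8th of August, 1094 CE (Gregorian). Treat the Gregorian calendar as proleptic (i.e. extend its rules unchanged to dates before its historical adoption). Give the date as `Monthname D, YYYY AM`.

Julian Day Number of the source date = 2120855.
Converting JDN 2120855 to the Hebrew calendar gives 17 Av 4854 AM.

Av 17, 4854 AM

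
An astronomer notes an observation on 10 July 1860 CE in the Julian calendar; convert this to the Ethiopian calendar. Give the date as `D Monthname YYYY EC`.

16 Hamle 1852 EC

The source date corresponds to 22 July 1860 in the Gregorian calendar (JDN 2400614).
That day falls on 16 Hamle 1852 EC in the Ethiopian calendar.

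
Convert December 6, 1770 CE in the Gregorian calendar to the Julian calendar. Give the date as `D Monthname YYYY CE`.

The Julian–Gregorian offset here is 11 days (Julian trailing).
6 December 1770 Gregorian − 11 days → 25 November 1770 Julian.

25 November 1770 CE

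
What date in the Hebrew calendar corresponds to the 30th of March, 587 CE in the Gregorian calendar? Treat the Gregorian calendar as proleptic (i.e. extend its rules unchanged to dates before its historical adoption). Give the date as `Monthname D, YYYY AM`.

Nisan 14, 4347 AM

Both dates share Julian Day Number 1935546; in the Hebrew calendar that is 14 Nisan 4347 AM.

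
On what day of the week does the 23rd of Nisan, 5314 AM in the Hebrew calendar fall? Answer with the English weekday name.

This is JDN 2288741 (5 April 1554 Gregorian).
2288741 ≡ 0 (mod 7); counting from Monday = 0 gives Monday.

Monday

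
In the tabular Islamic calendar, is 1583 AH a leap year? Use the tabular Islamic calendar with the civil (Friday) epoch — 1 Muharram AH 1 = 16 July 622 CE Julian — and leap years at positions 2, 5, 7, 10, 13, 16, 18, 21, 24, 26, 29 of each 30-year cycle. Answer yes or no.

no

Year 1583 AH is year 23 of its 30-year cycle; leap positions are 2, 5, 7, 10, 13, 16, 18, 21, 24, 26, 29, so it is a common year (354 days).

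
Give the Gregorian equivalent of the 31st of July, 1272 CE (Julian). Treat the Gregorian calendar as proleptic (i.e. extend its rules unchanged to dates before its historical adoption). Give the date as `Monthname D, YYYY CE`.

At this point the Julian calendar is 7 days behind the Gregorian.
31 July 1272 Julian + 7 days → 7 August 1272 Gregorian.

August 7, 1272 CE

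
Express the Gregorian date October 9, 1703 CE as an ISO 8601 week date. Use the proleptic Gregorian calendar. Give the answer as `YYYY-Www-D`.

1703-W41-2

The weekday is Tuesday (ISO weekday 2).
That Tuesday belongs to ISO week 41 of ISO year 1703.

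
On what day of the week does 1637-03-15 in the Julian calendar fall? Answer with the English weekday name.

Equivalently 25 March 1637 Gregorian, JDN 2319046.
JDN 2319046 mod 7 = 2, and JDN 0 was a Monday, so this is a Wednesday.

Wednesday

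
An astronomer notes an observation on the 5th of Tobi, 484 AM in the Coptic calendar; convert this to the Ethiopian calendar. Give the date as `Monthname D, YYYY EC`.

Julian Day Number of the source date = 2001570.
Converting JDN 2001570 to the Ethiopian calendar gives 5 Tir 760 EC.

Tir 5, 760 EC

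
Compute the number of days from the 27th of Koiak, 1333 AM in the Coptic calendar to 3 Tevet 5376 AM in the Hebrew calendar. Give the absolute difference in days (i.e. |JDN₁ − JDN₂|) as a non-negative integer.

JDN of the first date = 2311659.
JDN of the second date = 2311284.
|2311284 − 2311659| = 375.

375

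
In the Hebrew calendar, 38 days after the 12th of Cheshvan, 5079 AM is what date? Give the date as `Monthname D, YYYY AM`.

Counting 38 days forward from JDN 2202738 reaches JDN 2202776, which is Kislev 21, 5079 AM.

Kislev 21, 5079 AM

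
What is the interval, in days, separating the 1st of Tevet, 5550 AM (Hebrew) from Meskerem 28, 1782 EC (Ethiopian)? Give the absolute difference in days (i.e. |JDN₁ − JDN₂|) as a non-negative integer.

First date → JDN 2374831; second date → JDN 2374758.
The interval is |2374831 − 2374758| = 73 days.

73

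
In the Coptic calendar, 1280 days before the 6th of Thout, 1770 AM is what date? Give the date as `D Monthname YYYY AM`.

7 Paremhat 1766 AM

JDN of the 6th of Thout, 1770 AM = 2471162.
2471162 − 1280 = 2469882.
JDN 2469882 in the Coptic calendar is 7 Paremhat 1766 AM.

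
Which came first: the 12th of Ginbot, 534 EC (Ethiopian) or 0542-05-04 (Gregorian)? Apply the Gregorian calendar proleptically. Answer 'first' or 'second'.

The two dates have Julian Day Numbers 1919150 and 1919145 respectively.
Since 1919145 < 1919150, the second date comes first.

second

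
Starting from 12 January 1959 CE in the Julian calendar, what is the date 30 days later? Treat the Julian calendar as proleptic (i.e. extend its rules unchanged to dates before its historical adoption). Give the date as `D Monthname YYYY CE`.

The starting date is JDN 2436594; 2436594 + 30 = 2436624.
JDN 2436624 corresponds to 11 February 1959 CE.

11 February 1959 CE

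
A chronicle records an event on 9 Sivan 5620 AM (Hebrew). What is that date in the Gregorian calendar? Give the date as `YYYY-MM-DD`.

Both dates share Julian Day Number 2400561; in the Gregorian calendar that is 30 May 1860 CE.

1860-05-30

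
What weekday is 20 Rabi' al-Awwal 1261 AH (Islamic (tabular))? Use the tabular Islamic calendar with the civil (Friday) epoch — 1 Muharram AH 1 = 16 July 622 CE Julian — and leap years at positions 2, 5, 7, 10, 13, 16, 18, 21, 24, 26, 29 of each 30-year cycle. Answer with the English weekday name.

Equivalently 29 March 1845 Gregorian, JDN 2395020.
JDN 2395020 mod 7 = 5, and JDN 0 was a Monday, so this is a Saturday.

Saturday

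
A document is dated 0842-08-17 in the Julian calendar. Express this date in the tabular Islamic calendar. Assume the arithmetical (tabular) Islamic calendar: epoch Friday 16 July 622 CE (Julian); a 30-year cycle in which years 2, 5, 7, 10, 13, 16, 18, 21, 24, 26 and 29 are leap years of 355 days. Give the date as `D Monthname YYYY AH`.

Julian Day Number of the source date = 2028827.
Converting JDN 2028827 to the tabular Islamic calendar gives 6 Dhu al-Qa'dah 227 AH.

6 Dhu al-Qa'dah 227 AH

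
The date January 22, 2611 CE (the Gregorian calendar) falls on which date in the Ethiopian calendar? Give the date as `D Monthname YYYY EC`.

9 Tir 2603 EC

Julian Day Number of the source date = 2674729.
Converting JDN 2674729 to the Ethiopian calendar gives 9 Tir 2603 EC.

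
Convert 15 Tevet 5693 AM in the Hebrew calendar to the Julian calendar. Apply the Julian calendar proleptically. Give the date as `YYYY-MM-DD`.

The source date corresponds to 13 January 1933 in the Gregorian calendar (JDN 2427086).
That day falls on 31 December 1932 CE in the Julian calendar.

1932-12-31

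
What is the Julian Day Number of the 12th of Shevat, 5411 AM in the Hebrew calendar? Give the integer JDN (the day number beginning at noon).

Equivalently 3 February 1651 (Gregorian).
JDN 2400001 is 17 November 1858 CE (Gregorian), MJD 0; the target day is −75892 days from there, so JDN = 2324109.

2324109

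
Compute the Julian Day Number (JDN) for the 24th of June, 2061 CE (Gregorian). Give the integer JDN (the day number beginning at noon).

JDN 2451545 is 1 January 2000 CE (Gregorian); the target day is +22455 days from there, so JDN = 2474000.

2474000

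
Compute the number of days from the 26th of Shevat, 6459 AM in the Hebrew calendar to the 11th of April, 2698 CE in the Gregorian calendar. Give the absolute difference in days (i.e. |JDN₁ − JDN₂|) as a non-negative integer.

JDN of the first date = 2706899.
JDN of the second date = 2706585.
|2706585 − 2706899| = 314.

314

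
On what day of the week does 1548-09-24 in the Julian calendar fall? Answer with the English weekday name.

This is JDN 2286732 (4 October 1548 Gregorian).
JDN 2286732 mod 7 = 0, and JDN 0 was a Monday, so this is a Monday.

Monday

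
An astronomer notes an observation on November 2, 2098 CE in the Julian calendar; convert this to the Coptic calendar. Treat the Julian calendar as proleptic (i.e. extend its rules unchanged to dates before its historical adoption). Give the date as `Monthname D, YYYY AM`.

Julian Day Number of the source date = 2487658.
Converting JDN 2487658 to the Coptic calendar gives 6 Hathor 1815 AM.

Hathor 6, 1815 AM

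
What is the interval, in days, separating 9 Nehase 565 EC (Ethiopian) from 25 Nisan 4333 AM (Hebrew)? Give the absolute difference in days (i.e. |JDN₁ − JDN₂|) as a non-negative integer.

JDN of the first date = 1930560.
JDN of the second date = 1930450.
|1930450 − 1930560| = 110.

110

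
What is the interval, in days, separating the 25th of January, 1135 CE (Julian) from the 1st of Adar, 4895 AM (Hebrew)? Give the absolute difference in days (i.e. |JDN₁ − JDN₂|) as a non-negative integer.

22

First date → JDN 2135641; second date → JDN 2135663.
The interval is |2135641 − 2135663| = 22 days.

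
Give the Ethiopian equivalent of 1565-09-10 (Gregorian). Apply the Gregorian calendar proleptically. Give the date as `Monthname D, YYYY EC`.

Both dates share Julian Day Number 2292917; in the Ethiopian calendar that is 3 Meskerem 1558 EC.

Meskerem 3, 1558 EC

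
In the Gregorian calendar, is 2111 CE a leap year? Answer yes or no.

2111 is not divisible by 4, so it is a common year.

no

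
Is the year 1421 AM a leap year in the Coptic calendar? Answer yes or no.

1421 mod 4 = 1; in the Coptic calendar a year is leap when year mod 4 = 3, so it is a common year.

no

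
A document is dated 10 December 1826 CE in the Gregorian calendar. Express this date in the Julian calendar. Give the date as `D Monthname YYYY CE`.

28 November 1826 CE

The Julian–Gregorian offset here is 12 days (Julian trailing).
10 December 1826 Gregorian − 12 days → 28 November 1826 Julian.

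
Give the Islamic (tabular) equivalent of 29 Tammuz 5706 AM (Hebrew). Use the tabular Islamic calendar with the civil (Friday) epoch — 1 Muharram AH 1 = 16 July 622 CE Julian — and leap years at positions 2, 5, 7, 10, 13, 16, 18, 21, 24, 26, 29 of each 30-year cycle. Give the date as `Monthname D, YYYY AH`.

Sha'ban 28, 1365 AH

Both dates share Julian Day Number 2432030; in the tabular Islamic calendar that is 28 Sha'ban 1365 AH.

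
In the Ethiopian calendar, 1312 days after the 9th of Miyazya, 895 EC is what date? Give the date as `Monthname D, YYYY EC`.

The starting date is JDN 2050972; 2050972 + 1312 = 2052284.
JDN 2052284 corresponds to Hidar 10, 899 EC.

Hidar 10, 899 EC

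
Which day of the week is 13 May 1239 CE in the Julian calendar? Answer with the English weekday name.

Friday

In the proleptic Gregorian calendar this is 20 May 1239 (JDN 2173735).
2173735 ≡ 4 (mod 7); counting from Monday = 0 gives Friday.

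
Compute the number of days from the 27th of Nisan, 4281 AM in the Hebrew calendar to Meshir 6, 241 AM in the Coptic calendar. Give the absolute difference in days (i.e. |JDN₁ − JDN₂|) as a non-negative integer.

JDN of the first date = 1911463.
JDN of the second date = 1912845.
|1912845 − 1911463| = 1382.

1382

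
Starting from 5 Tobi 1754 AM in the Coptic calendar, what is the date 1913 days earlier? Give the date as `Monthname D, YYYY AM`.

The starting date is JDN 2465437; 2465437 − 1913 = 2463524.
JDN 2463524 corresponds to Paopi 8, 1749 AM.

Paopi 8, 1749 AM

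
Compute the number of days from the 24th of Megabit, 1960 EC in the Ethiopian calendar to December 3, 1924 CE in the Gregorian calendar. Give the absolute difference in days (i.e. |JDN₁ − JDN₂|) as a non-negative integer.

First date → JDN 2439949; second date → JDN 2424123.
The interval is |2439949 − 2424123| = 15826 days.

15826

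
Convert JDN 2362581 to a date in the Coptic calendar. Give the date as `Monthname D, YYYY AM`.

Pashons 29, 1472 AM

JDN 2362581 is 4 June 1756 in the Gregorian calendar.
In the Coptic calendar that day is Pashons 29, 1472 AM.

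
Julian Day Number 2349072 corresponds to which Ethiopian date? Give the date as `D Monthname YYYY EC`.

JDN 2349072 is 10 June 1719 in the Gregorian calendar.
In the Ethiopian calendar that day is 5 Sene 1711 EC.

5 Sene 1711 EC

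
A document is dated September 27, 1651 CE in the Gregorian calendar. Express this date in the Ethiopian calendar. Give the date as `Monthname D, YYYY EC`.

Meskerem 19, 1644 EC

Julian Day Number of the source date = 2324345.
Converting JDN 2324345 to the Ethiopian calendar gives 19 Meskerem 1644 EC.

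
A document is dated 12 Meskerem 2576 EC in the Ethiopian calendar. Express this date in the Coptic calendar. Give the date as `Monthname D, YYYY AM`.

Thout 12, 2300 AM

The source date corresponds to 27 September 2583 in the Gregorian calendar (JDN 2664751).
That day falls on 12 Thout 2300 AM in the Coptic calendar.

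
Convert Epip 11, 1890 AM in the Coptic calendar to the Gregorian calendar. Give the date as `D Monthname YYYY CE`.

19 July 2174 CE

Julian Day Number of the source date = 2515297.
Converting JDN 2515297 to the Gregorian calendar gives 19 July 2174 CE.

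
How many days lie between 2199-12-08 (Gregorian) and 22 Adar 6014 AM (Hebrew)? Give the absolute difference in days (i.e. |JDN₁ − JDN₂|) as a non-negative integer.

JDN of the first date = 2524570.
JDN of the second date = 2544388.
|2544388 − 2524570| = 19818.

19818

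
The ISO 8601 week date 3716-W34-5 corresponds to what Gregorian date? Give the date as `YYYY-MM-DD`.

3716-08-21

ISO week 1 of 3716 is the week containing the first Thursday of 3716.
Week 34, day 5 (Friday) lands on 3716-08-21.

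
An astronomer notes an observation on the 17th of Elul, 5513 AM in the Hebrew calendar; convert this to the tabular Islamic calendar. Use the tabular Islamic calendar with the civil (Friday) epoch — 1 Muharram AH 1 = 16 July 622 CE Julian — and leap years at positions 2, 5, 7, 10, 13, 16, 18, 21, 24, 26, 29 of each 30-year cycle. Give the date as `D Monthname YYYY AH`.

18 Dhu al-Qa'dah 1166 AH

The source date corresponds to 16 September 1753 in the Gregorian calendar (JDN 2361589).
That day falls on 18 Dhu al-Qa'dah 1166 AH in the tabular Islamic calendar.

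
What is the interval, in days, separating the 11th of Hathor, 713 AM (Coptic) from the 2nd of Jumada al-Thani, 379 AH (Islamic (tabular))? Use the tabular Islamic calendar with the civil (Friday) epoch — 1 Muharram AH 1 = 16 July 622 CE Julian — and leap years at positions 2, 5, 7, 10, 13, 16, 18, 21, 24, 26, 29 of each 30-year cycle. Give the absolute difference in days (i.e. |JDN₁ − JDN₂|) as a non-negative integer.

2618

JDN of the first date = 2085158.
JDN of the second date = 2082540.
|2082540 − 2085158| = 2618.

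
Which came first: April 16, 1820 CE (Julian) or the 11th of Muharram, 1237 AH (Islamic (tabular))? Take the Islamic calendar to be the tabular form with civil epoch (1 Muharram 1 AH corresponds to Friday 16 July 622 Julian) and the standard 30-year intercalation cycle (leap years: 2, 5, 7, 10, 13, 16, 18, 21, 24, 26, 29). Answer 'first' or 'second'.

The two dates have Julian Day Numbers 2385919 and 2386447 respectively.
Since 2385919 < 2386447, the first date comes first.

first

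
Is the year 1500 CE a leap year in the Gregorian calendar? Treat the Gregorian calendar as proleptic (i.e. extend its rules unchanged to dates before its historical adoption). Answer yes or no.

1500 is divisible by 4; 1500 is divisible by 100 but not 400, so it is a common year.

no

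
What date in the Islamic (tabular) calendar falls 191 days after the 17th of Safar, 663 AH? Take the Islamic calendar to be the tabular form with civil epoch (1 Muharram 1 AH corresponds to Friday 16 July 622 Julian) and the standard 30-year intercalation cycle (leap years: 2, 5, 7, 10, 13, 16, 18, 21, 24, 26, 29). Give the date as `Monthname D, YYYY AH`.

Counting 191 days forward from JDN 2183077 reaches JDN 2183268, which is Ramadan 2, 663 AH.

Ramadan 2, 663 AH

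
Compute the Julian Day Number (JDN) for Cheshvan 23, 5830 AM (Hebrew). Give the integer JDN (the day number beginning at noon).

Equivalently 7 November 2069 (Gregorian).
JDN 2299161 is 15 October 1582 CE (Gregorian); the target day is +177897 days from there, so JDN = 2477058.

2477058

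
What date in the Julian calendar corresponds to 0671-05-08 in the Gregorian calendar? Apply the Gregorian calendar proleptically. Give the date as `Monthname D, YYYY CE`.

May 5, 671 CE

For dates in this range the Gregorian date is 3 days ahead of the Julian.
8 May 671 Gregorian − 3 days → 5 May 671 Julian.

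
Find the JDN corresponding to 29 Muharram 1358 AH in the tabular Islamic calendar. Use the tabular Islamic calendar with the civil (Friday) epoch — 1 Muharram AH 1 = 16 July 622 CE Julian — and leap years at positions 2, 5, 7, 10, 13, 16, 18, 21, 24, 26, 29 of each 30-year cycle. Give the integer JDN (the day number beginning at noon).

2429344

Equivalently 21 March 1939 (Gregorian).
JDN 2299161 is 15 October 1582 CE (Gregorian); the target day is +130183 days from there, so JDN = 2429344.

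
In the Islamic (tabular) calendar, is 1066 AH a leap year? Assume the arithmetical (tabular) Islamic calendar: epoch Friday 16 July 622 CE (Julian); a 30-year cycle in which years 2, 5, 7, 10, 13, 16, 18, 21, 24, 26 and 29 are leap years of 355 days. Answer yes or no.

Year 1066 AH is year 16 of its 30-year cycle; leap positions are 2, 5, 7, 10, 13, 16, 18, 21, 24, 26, 29, so it is a leap year (355 days).

yes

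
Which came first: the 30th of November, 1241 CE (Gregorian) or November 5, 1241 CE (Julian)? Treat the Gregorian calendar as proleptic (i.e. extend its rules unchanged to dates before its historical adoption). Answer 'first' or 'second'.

The two dates have Julian Day Numbers 2174660 and 2174642 respectively.
Since 2174642 < 2174660, the second date comes first.

second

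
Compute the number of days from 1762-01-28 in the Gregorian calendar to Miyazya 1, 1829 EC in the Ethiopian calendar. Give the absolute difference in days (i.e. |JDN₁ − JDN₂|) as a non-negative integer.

JDN of the first date = 2364645.
JDN of the second date = 2392108.
|2392108 − 2364645| = 27463.

27463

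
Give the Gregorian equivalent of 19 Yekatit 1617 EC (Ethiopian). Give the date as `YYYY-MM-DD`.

1625-02-23

Both dates share Julian Day Number 2314633; in the Gregorian calendar that is 23 February 1625 CE.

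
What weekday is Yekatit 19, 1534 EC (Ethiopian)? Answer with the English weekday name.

This is JDN 2284317 (23 February 1542 Gregorian).
Since JDN mod 7 = 0 (0 = Monday), the day is Monday.

Monday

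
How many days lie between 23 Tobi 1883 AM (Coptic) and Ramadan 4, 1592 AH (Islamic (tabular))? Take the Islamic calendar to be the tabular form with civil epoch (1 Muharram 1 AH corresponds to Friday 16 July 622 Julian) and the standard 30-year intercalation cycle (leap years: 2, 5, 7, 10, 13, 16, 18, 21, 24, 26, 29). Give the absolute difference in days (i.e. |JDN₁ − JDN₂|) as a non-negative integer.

JDN of the first date = 2512572.
JDN of the second date = 2512476.
|2512476 − 2512572| = 96.

96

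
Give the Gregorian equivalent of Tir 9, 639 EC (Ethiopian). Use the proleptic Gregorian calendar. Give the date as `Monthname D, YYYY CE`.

January 7, 647 CE

Both dates share Julian Day Number 1957378; in the Gregorian calendar that is 7 January 647 CE.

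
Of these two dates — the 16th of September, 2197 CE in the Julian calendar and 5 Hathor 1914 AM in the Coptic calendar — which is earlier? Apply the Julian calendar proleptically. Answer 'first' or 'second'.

first

The two dates have Julian Day Numbers 2523771 and 2523817 respectively.
Since 2523771 < 2523817, the first date comes first.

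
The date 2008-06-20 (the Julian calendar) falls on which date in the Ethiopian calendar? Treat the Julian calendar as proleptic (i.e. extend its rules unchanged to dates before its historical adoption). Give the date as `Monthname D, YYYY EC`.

Sene 26, 2000 EC

Both dates share Julian Day Number 2454651; in the Ethiopian calendar that is 26 Sene 2000 EC.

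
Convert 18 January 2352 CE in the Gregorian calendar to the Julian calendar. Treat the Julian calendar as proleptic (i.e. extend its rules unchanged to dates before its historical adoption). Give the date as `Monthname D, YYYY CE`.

January 2, 2352 CE

At this point the Julian calendar is 16 days behind the Gregorian.
18 January 2352 Gregorian − 16 days → 2 January 2352 Julian.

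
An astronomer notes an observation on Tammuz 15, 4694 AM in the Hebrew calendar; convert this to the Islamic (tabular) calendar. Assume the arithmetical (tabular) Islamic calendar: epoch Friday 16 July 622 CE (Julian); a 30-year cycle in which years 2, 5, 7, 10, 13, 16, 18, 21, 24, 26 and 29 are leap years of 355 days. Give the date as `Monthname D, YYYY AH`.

The source date corresponds to 6 July 934 in the proleptic Gregorian calendar (JDN 2062383).
That day falls on 15 Rajab 322 AH in the tabular Islamic calendar.

Rajab 15, 322 AH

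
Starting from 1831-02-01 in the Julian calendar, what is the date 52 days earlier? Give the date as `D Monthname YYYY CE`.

11 December 1830 CE

Counting 52 days back from JDN 2389862 reaches JDN 2389810, which is 11 December 1830 CE.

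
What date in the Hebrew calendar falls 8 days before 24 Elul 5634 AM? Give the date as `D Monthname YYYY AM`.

Counting 8 days back from JDN 2405773 reaches JDN 2405765, which is 16 Elul 5634 AM.

16 Elul 5634 AM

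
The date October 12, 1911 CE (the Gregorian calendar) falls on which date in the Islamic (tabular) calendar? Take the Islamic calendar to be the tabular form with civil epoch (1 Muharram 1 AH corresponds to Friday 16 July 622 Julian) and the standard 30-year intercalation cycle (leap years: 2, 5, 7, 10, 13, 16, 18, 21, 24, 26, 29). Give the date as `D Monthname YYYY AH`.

Both dates share Julian Day Number 2419322; in the tabular Islamic calendar that is 18 Shawwal 1329 AH.

18 Shawwal 1329 AH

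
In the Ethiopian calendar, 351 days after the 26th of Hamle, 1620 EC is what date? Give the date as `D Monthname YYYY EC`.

12 Hamle 1621 EC

Counting 351 days forward from JDN 2315886 reaches JDN 2316237, which is 12 Hamle 1621 EC.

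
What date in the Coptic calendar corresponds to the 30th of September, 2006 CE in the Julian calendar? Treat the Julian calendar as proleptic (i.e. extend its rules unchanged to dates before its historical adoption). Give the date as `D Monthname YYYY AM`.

The source date corresponds to 13 October 2006 in the Gregorian calendar (JDN 2454022).
That day falls on 3 Paopi 1723 AM in the Coptic calendar.

3 Paopi 1723 AM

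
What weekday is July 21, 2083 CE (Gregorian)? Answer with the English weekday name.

Wednesday

JDN 2482062 mod 7 = 2, and JDN 0 was a Monday, so this is a Wednesday.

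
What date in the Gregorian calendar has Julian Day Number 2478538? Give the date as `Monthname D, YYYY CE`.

November 26, 2073 CE

Counting from JDN 2299161 = 15 Oct 1582 gives an offset of 179377 days.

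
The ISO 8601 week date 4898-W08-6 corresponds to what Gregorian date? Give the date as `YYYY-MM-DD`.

ISO week 1 of 4898 is the week containing the first Thursday of 4898.
Week 8, day 6 (Saturday) lands on 4898-02-22.

4898-02-22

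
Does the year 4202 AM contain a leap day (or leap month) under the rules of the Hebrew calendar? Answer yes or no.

yes

Hebrew year 4202 is year 3 of its 19-year Metonic cycle; leap years are at positions 3, 6, 8, 11, 14, 17, 19, so it is a leap year (13 months).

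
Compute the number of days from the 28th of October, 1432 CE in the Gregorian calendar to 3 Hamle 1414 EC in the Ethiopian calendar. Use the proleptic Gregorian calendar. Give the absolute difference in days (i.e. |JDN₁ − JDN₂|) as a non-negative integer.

First date → JDN 2244388; second date → JDN 2240621.
The interval is |2244388 − 2240621| = 3767 days.

3767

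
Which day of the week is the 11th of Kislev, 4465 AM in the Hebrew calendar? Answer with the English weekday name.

This is JDN 1978511 (17 November 704 Gregorian).
1978511 ≡ 3 (mod 7); counting from Monday = 0 gives Thursday.

Thursday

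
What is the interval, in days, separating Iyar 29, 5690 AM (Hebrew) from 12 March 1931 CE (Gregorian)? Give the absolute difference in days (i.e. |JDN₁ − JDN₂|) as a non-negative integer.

JDN of the first date = 2426124.
JDN of the second date = 2426413.
|2426413 − 2426124| = 289.

289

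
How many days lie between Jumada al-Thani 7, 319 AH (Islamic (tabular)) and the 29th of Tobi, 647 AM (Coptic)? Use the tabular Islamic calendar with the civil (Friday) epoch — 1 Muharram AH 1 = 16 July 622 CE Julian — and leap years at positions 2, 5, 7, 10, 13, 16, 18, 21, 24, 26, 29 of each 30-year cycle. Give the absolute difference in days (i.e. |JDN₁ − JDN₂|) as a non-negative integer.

JDN of the first date = 2061283.
JDN of the second date = 2061129.
|2061129 − 2061283| = 154.

154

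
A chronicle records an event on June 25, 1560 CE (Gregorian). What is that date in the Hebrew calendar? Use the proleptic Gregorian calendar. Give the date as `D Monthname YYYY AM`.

Both dates share Julian Day Number 2291014; in the Hebrew calendar that is 21 Sivan 5320 AM.

21 Sivan 5320 AM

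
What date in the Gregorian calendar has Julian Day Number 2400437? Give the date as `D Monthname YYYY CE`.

27 January 1860 CE

Counting from JDN 2299161 = 15 Oct 1582 gives an offset of 101276 days.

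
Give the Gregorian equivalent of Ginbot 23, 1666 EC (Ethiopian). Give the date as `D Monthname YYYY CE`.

28 May 1674 CE

Both dates share Julian Day Number 2332624; in the Gregorian calendar that is 28 May 1674 CE.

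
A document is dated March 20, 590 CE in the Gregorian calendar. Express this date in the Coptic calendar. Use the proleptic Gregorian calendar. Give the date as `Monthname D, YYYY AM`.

Paremhat 22, 306 AM

Both dates share Julian Day Number 1936632; in the Coptic calendar that is 22 Paremhat 306 AM.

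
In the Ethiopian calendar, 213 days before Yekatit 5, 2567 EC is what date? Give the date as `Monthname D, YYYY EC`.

JDN of Yekatit 5, 2567 EC = 2661606.
2661606 − 213 = 2661393.
JDN 2661393 in the Ethiopian calendar is Hamle 7, 2566 EC.

Hamle 7, 2566 EC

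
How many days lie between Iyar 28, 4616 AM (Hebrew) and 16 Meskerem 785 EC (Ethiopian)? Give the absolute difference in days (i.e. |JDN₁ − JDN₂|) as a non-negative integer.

First date → JDN 2033840; second date → JDN 2010592.
The interval is |2033840 − 2010592| = 23248 days.

23248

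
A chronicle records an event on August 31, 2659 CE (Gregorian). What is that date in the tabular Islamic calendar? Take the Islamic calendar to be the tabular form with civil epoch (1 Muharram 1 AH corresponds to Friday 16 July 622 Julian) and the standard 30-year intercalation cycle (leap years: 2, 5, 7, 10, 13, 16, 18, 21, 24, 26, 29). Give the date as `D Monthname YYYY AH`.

20 Sha'ban 2100 AH

Both dates share Julian Day Number 2692482; in the tabular Islamic calendar that is 20 Sha'ban 2100 AH.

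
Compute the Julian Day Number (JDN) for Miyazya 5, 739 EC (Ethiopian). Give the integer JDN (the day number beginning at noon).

1993989

In the proleptic Gregorian calendar the same day is 4 April 747.
JDN 2299161 is 15 October 1582 CE (Gregorian); the target day is −305172 days from there, so JDN = 1993989.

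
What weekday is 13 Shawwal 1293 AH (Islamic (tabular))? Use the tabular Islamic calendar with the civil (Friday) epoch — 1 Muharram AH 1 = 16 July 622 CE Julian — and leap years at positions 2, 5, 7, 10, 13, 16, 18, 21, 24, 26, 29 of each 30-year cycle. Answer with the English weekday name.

Wednesday

Equivalently 1 November 1876 Gregorian, JDN 2406560.
2406560 ≡ 2 (mod 7); counting from Monday = 0 gives Wednesday.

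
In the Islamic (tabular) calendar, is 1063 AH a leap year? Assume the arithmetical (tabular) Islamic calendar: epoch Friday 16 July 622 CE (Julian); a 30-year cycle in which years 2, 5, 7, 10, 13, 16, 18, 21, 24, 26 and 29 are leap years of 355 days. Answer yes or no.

Year 1063 AH is year 13 of its 30-year cycle; leap positions are 2, 5, 7, 10, 13, 16, 18, 21, 24, 26, 29, so it is a leap year (355 days).

yes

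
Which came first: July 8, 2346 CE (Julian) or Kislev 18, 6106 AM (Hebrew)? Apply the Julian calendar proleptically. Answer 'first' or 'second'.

second

The two dates have Julian Day Numbers 2578123 and 2577901 respectively.
Since 2577901 < 2578123, the second date comes first.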